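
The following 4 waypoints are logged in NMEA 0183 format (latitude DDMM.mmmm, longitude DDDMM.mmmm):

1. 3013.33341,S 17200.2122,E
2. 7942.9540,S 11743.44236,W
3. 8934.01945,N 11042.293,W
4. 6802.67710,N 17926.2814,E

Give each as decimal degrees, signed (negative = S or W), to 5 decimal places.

1. -30.22222, 172.00354
2. -79.71590, -117.72404
3. 89.56699, -110.70488
4. 68.04462, 179.43802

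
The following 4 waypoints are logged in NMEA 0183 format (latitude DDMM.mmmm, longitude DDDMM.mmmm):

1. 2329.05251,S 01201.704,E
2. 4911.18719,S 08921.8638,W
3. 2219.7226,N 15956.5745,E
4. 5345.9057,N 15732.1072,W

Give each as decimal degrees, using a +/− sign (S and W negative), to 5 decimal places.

Point 1:
  φ: degrees = first 2 digits = 23, minutes = 29.05251; 23 + 29.05251/60 = 23.484209
  S → negative
  Lon: split at 3 digits → 012° and 1.704′; 12 + 1.704/60 = 12.028400
  E → positive
Point 2:
  φ: degrees = first 2 digits = 49, minutes = 11.18719; 49 + 11.18719/60 = 49.186453
  hemisphere S, so the sign is −
  Lon: degrees = first 3 digits = 89, minutes = 21.8638; 89 + 21.8638/60 = 89.364397
  W ⇒ negate
Point 3:
  Latitude: split at 2 digits → 22° and 19.7226′; 22 + 19.7226/60 = 22.328710
  N → positive
  Longitude: degrees = first 3 digits = 159, minutes = 56.5745; 159 + 56.5745/60 = 159.942908
  E → positive
Point 4:
  Lat: degrees = first 2 digits = 53, minutes = 45.9057; 53 + 45.9057/60 = 53.765095
  N → positive
  Lon: split at 3 digits → 157° and 32.1072′; 157 + 32.1072/60 = 157.535120
  hemisphere W, so the sign is −

1. -23.48421, 12.02840
2. -49.18645, -89.36440
3. 22.32871, 159.94291
4. 53.76510, -157.53512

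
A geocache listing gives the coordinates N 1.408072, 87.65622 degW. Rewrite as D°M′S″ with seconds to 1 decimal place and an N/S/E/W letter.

Latitude: 0.408072° → 24.48432′; 0.48432 × 60 = 29.059″
λ: 0.656220 × 60 = 39.37320′ → 39′, remainder × 60 = 22.392″

1°24′29.1″ N, 87°39′22.4″ W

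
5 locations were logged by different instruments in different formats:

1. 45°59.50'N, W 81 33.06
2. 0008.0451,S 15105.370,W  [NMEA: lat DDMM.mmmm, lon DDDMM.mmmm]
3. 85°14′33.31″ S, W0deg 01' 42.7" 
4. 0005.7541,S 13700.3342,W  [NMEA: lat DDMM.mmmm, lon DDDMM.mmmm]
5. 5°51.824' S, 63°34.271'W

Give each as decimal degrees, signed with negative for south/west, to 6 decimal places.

Point 1:
  φ: 59.5′ = 0.991667°; total 45.9916667
  N → positive
  λ: 81 + 33.06/60 = 81.5510000
  W ⇒ negate
Point 2:
  φ: degrees = first 2 digits = 0, minutes = 8.0451; 0 + 8.0451/60 = 0.1340850
  S ⇒ negate
  Lon: split at 3 digits → 151° and 5.37′; 151 + 5.37/60 = 151.0895000
  W → negative
Point 3:
  φ: 14′ + 33.31″ = 14.55517′; 85 + 14.55517/60 = 85.2425861
  S → negative
  Lon: 0° + 1/60 + 42.7/3600 = 0 + 0.016667 + 0.011861 = 0.0285278
  W → negative
Point 4:
  Latitude: degrees = first 2 digits = 0, minutes = 5.7541; 0 + 5.7541/60 = 0.0959017
  S → negative
  Lon: degrees = first 3 digits = 137, minutes = 0.3342; 137 + 0.3342/60 = 137.0055700
  W ⇒ negate
Point 5:
  Lat: 51.824′ = 0.863733°; total 5.8637333
  hemisphere S, so the sign is −
  Longitude: 34.271′ = 0.571183°; total 63.5711833
  W → negative

1. 45.991667, -81.551000
2. -0.134085, -151.089500
3. -85.242586, -0.028528
4. -0.095902, -137.005570
5. -5.863733, -63.571183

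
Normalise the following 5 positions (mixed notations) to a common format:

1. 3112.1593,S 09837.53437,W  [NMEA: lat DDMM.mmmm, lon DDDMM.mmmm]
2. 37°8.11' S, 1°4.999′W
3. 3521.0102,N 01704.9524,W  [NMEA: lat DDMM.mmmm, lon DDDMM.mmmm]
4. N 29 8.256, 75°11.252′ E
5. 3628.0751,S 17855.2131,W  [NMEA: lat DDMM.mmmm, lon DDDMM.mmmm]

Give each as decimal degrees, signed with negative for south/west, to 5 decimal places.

1. -31.20266, -98.62557
2. -37.13517, -1.08332
3. 35.35017, -17.08254
4. 29.13760, 75.18753
5. -36.46792, -178.92022

Point 1:
  Lat: degrees = first 2 digits = 31, minutes = 12.1593; 31 + 12.1593/60 = 31.202655
  S ⇒ negate
  Lon: degrees = first 3 digits = 98, minutes = 37.53437; 98 + 37.53437/60 = 98.625573
  W → negative
Point 2:
  φ: 8.11′ = 0.135167°; total 37.135167
  S ⇒ negate
  λ: 1 + 4.999/60 = 1.083317
  W → negative
Point 3:
  Lat: split at 2 digits → 35° and 21.0102′; 35 + 21.0102/60 = 35.350170
  N → positive
  Lon: degrees = first 3 digits = 17, minutes = 4.9524; 17 + 4.9524/60 = 17.082540
  hemisphere W, so the sign is −
Point 4:
  Lat: 29 + 8.256/60 = 29.137600
  N ⇒ keep positive
  Longitude: 75 + 11.252/60 = 75.187533
  E ⇒ keep positive
Point 5:
  Latitude: degrees = first 2 digits = 36, minutes = 28.0751; 36 + 28.0751/60 = 36.467918
  S → negative
  Longitude: split at 3 digits → 178° and 55.2131′; 178 + 55.2131/60 = 178.920218
  W ⇒ negate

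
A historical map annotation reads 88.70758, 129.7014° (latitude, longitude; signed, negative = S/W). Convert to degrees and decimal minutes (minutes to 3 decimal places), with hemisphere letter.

88° 42.455′ N, 129° 42.084′ E

Latitude: 88° + 0.707580 × 60 = 88° 42.45480′
λ: fractional part 0.701400 → 42.08400 minutes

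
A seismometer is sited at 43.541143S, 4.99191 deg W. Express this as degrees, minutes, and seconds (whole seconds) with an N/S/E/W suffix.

43°32′28″ S, 4°59′31″ W

Latitude: 0.541143° → 32.46858′; 0.46858 × 60 = 28.11″
Longitude: 0.991910° → 59.51460′; 0.51460 × 60 = 30.88″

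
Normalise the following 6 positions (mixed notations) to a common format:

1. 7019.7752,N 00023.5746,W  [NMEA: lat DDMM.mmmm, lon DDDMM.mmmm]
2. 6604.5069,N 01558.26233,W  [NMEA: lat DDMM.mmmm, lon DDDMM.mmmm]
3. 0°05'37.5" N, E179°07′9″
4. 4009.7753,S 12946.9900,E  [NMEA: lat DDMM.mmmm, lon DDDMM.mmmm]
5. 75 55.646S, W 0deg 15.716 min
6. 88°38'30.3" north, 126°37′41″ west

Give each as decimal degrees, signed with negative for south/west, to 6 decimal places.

Point 1:
  Latitude: split at 2 digits → 70° and 19.7752′; 70 + 19.7752/60 = 70.3295867
  N ⇒ keep positive
  Lon: degrees = first 3 digits = 0, minutes = 23.5746; 0 + 23.5746/60 = 0.3929100
  W ⇒ negate
Point 2:
  Latitude: split at 2 digits → 66° and 4.5069′; 66 + 4.5069/60 = 66.0751150
  N ⇒ keep positive
  Longitude: split at 3 digits → 015° and 58.26233′; 15 + 58.26233/60 = 15.9710388
  W → negative
Point 3:
  φ: 0° + 5/60 + 37.5/3600 = 0 + 0.083333 + 0.010417 = 0.0937500
  N → positive
  Longitude: 179 + 7/60 + 9/3600 = 179.1191667
  E → positive
Point 4:
  φ: degrees = first 2 digits = 40, minutes = 9.7753; 40 + 9.7753/60 = 40.1629217
  hemisphere S, so the sign is −
  Longitude: split at 3 digits → 129° and 46.99′; 129 + 46.99/60 = 129.7831667
  E → positive
Point 5:
  φ: 75 + 55.646/60 = 75.9274333
  S → negative
  Lon: 0 + 15.716/60 = 0.2619333
  W → negative
Point 6:
  Lat: 88 + 38/60 + 30.3/3600 = 88.6417500
  N ⇒ keep positive
  λ: 126° + 37/60 + 41/3600 = 126 + 0.616667 + 0.011389 = 126.6280556
  hemisphere W, so the sign is −

1. 70.329587, -0.392910
2. 66.075115, -15.971039
3. 0.093750, 179.119167
4. -40.162922, 129.783167
5. -75.927433, -0.261933
6. 88.641750, -126.628056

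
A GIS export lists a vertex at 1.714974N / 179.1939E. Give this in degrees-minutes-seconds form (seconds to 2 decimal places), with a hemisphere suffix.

Latitude: whole degrees 1; 42.89844′ → 42′ and 53.9064″
Longitude: 0.193900 × 60 = 11.63400′ → 11′, remainder × 60 = 38.0400″

1°42′53.91″ N, 179°11′38.04″ E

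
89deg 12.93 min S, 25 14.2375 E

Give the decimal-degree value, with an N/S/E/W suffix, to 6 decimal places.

φ: 89 + 12.93/60 = 89.2155000
Lon: 14.2375′ = 0.237292°; total 25.2372917

89.215500° S, 25.237292° E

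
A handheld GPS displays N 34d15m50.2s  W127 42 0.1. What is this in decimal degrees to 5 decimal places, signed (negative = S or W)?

Latitude: 15′ + 50.2″ = 15.83667′; 34 + 15.83667/60 = 34.263944
N → positive
λ: 127° + 42/60 + 0.1/3600 = 127 + 0.700000 + 0.000028 = 127.700028
W ⇒ negate

34.26394, -127.70003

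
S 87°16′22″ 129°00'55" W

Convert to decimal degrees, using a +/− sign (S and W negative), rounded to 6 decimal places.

-87.272778, -129.015278

Latitude: 87 + 16/60 + 22/3600 = 87.2727778
S ⇒ negate
λ: 0′ + 55″ = 0.91667′; 129 + 0.91667/60 = 129.0152778
W ⇒ negate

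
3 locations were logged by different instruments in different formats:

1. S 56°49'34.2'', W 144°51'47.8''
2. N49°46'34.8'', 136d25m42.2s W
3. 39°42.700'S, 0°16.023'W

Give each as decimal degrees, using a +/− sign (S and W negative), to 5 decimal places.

Point 1:
  Latitude: 56 + 49/60 + 34.2/3600 = 56.826167
  hemisphere S, so the sign is −
  Longitude: 144° + 51/60 + 47.8/3600 = 144 + 0.850000 + 0.013278 = 144.863278
  W → negative
Point 2:
  Latitude: 49° + 46/60 + 34.8/3600 = 49 + 0.766667 + 0.009667 = 49.776333
  N ⇒ keep positive
  λ: 136 + 25/60 + 42.2/3600 = 136.428389
  hemisphere W, so the sign is −
Point 3:
  Latitude: 39 + 42.7/60 = 39.711667
  S → negative
  λ: 0 + 16.023/60 = 0.267050
  hemisphere W, so the sign is −

1. -56.82617, -144.86328
2. 49.77633, -136.42839
3. -39.71167, -0.26705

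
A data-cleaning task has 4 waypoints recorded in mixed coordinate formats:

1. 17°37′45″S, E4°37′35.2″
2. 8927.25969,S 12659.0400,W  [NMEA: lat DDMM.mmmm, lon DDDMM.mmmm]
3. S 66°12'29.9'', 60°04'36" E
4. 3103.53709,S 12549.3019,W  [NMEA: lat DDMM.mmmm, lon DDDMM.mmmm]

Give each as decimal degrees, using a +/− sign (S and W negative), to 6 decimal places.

Point 1:
  Lat: 17 + 37/60 + 45/3600 = 17.6291667
  S → negative
  λ: 4 + 37/60 + 35.2/3600 = 4.6264444
  E ⇒ keep positive
Point 2:
  Lat: split at 2 digits → 89° and 27.25969′; 89 + 27.25969/60 = 89.4543282
  S → negative
  Longitude: degrees = first 3 digits = 126, minutes = 59.04; 126 + 59.04/60 = 126.9840000
  W ⇒ negate
Point 3:
  φ: 12′ + 29.9″ = 12.49833′; 66 + 12.49833/60 = 66.2083056
  hemisphere S, so the sign is −
  Lon: 60° + 4/60 + 36/3600 = 60 + 0.066667 + 0.010000 = 60.0766667
  E ⇒ keep positive
Point 4:
  φ: split at 2 digits → 31° and 3.53709′; 31 + 3.53709/60 = 31.0589515
  S ⇒ negate
  Longitude: degrees = first 3 digits = 125, minutes = 49.3019; 125 + 49.3019/60 = 125.8216983
  hemisphere W, so the sign is −

1. -17.629167, 4.626444
2. -89.454328, -126.984000
3. -66.208306, 60.076667
4. -31.058952, -125.821698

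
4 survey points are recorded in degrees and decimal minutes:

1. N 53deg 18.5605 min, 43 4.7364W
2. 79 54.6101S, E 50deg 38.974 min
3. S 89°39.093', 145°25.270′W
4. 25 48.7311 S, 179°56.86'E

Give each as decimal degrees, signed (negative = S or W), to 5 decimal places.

1. 53.30934, -43.07894
2. -79.91017, 50.64957
3. -89.65155, -145.42117
4. -25.81219, 179.94767

Point 1:
  Lat: 53 + 18.5605/60 = 53.309342
  N ⇒ keep positive
  λ: 43 + 4.7364/60 = 43.078940
  W ⇒ negate
Point 2:
  Latitude: 54.6101′ = 0.910168°; total 79.910168
  hemisphere S, so the sign is −
  Longitude: 38.974′ = 0.649567°; total 50.649567
  E → positive
Point 3:
  Latitude: 39.093′ = 0.651550°; total 89.651550
  hemisphere S, so the sign is −
  Lon: 145 + 25.27/60 = 145.421167
  W → negative
Point 4:
  Latitude: 25 + 48.7311/60 = 25.812185
  hemisphere S, so the sign is −
  Longitude: 179 + 56.86/60 = 179.947667
  E ⇒ keep positive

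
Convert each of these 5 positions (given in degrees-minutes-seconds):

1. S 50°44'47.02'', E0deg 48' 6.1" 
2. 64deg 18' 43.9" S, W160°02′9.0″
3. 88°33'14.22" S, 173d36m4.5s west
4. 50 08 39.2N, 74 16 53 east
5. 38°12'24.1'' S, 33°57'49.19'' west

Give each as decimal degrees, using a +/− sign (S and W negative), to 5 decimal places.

Point 1:
  Lat: 50 + 44/60 + 47.02/3600 = 50.746394
  hemisphere S, so the sign is −
  λ: 48′ + 6.1″ = 48.10167′; 0 + 48.10167/60 = 0.801694
  E ⇒ keep positive
Point 2:
  Latitude: 18′ + 43.9″ = 18.73167′; 64 + 18.73167/60 = 64.312194
  S ⇒ negate
  Longitude: 2′ + 9″ = 2.15000′; 160 + 2.15000/60 = 160.035833
  hemisphere W, so the sign is −
Point 3:
  Lat: 88° + 33/60 + 14.22/3600 = 88 + 0.550000 + 0.003950 = 88.553950
  hemisphere S, so the sign is −
  Lon: 173 + 36/60 + 4.5/3600 = 173.601250
  W ⇒ negate
Point 4:
  φ: 50° + 8/60 + 39.2/3600 = 50 + 0.133333 + 0.010889 = 50.144222
  N → positive
  Lon: 74° + 16/60 + 53/3600 = 74 + 0.266667 + 0.014722 = 74.281389
  E ⇒ keep positive
Point 5:
  Lat: 38° + 12/60 + 24.1/3600 = 38 + 0.200000 + 0.006694 = 38.206694
  hemisphere S, so the sign is −
  λ: 33° + 57/60 + 49.19/3600 = 33 + 0.950000 + 0.013664 = 33.963664
  hemisphere W, so the sign is −

1. -50.74639, 0.80169
2. -64.31219, -160.03583
3. -88.55395, -173.60125
4. 50.14422, 74.28139
5. -38.20669, -33.96366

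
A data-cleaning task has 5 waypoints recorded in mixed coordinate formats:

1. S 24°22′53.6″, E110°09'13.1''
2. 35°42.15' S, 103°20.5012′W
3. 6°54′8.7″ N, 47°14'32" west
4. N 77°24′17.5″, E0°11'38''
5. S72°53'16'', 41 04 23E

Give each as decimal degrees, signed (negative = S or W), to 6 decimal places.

1. -24.381556, 110.153639
2. -35.702500, -103.341687
3. 6.902417, -47.242222
4. 77.404861, 0.193889
5. -72.887778, 41.073056

Point 1:
  Lat: 22′ + 53.6″ = 22.89333′; 24 + 22.89333/60 = 24.3815556
  hemisphere S, so the sign is −
  Lon: 9′ + 13.1″ = 9.21833′; 110 + 9.21833/60 = 110.1536389
  E → positive
Point 2:
  Lat: 42.15′ = 0.702500°; total 35.7025000
  S → negative
  Lon: 20.5012′ = 0.341687°; total 103.3416867
  hemisphere W, so the sign is −
Point 3:
  Latitude: 54′ + 8.7″ = 54.14500′; 6 + 54.14500/60 = 6.9024167
  N → positive
  λ: 47 + 14/60 + 32/3600 = 47.2422222
  W → negative
Point 4:
  Latitude: 77° + 24/60 + 17.5/3600 = 77 + 0.400000 + 0.004861 = 77.4048611
  N ⇒ keep positive
  λ: 0 + 11/60 + 38/3600 = 0.1938889
  E ⇒ keep positive
Point 5:
  Lat: 72 + 53/60 + 16/3600 = 72.8877778
  hemisphere S, so the sign is −
  Longitude: 41 + 4/60 + 23/3600 = 41.0730556
  E ⇒ keep positive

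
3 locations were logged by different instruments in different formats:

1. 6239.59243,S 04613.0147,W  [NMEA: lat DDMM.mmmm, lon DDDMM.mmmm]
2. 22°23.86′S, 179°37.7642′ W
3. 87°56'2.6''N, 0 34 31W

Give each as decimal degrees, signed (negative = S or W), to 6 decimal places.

1. -62.659874, -46.216912
2. -22.397667, -179.629403
3. 87.934056, -0.575278

Point 1:
  φ: degrees = first 2 digits = 62, minutes = 39.59243; 62 + 39.59243/60 = 62.6598738
  S ⇒ negate
  Lon: split at 3 digits → 046° and 13.0147′; 46 + 13.0147/60 = 46.2169117
  W ⇒ negate
Point 2:
  φ: 23.86′ = 0.397667°; total 22.3976667
  S ⇒ negate
  λ: 37.7642′ = 0.629403°; total 179.6294033
  W ⇒ negate
Point 3:
  φ: 87 + 56/60 + 2.6/3600 = 87.9340556
  N → positive
  λ: 0° + 34/60 + 31/3600 = 0 + 0.566667 + 0.008611 = 0.5752778
  hemisphere W, so the sign is −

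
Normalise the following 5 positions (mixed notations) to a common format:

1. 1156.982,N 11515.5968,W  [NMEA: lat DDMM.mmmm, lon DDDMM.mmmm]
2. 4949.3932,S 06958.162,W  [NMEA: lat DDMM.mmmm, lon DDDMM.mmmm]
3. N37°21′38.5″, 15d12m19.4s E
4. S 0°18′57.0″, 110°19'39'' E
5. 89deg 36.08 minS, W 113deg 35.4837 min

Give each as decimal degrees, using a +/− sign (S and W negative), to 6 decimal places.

1. 11.949700, -115.259947
2. -49.823220, -69.969367
3. 37.360694, 15.205389
4. -0.315833, 110.327500
5. -89.601333, -113.591395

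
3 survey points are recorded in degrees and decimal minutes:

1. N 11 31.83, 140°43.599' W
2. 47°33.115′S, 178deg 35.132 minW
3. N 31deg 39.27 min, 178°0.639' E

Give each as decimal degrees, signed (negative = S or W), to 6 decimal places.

1. 11.530500, -140.726650
2. -47.551917, -178.585533
3. 31.654500, 178.010650

Point 1:
  Latitude: 31.83′ = 0.530500°; total 11.5305000
  N → positive
  Lon: 140 + 43.599/60 = 140.7266500
  W → negative
Point 2:
  Lat: 47 + 33.115/60 = 47.5519167
  S → negative
  Longitude: 178 + 35.132/60 = 178.5855333
  W ⇒ negate
Point 3:
  Lat: 31 + 39.27/60 = 31.6545000
  N ⇒ keep positive
  Longitude: 0.639′ = 0.010650°; total 178.0106500
  E ⇒ keep positive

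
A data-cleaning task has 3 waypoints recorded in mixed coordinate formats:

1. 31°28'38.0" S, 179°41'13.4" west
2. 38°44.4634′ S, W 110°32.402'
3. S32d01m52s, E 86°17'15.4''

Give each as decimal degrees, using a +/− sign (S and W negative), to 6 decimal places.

1. -31.477222, -179.687056
2. -38.741057, -110.540033
3. -32.031111, 86.287611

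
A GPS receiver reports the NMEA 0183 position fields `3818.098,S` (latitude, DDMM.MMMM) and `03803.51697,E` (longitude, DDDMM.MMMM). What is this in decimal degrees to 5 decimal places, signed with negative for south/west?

-38.30163, 38.05862

φ: split at 2 digits → 38° and 18.098′; 38 + 18.098/60 = 38.301633
S ⇒ negate
Longitude: degrees = first 3 digits = 38, minutes = 3.51697; 38 + 3.51697/60 = 38.058616
E → positive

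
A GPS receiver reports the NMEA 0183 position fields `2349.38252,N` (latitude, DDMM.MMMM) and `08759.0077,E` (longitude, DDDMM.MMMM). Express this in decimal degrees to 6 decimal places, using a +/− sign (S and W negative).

Latitude: split at 2 digits → 23° and 49.38252′; 23 + 49.38252/60 = 23.8230420
N → positive
λ: split at 3 digits → 087° and 59.0077′; 87 + 59.0077/60 = 87.9834617
E ⇒ keep positive

23.823042, 87.983462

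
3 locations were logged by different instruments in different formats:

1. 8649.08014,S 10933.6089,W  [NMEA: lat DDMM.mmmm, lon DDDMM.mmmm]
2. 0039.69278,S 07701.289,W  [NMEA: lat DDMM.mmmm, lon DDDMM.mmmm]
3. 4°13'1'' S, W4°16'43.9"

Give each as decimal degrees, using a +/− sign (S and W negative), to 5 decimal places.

1. -86.81800, -109.56015
2. -0.66155, -77.02148
3. -4.21694, -4.27886

Point 1:
  φ: split at 2 digits → 86° and 49.08014′; 86 + 49.08014/60 = 86.818002
  S ⇒ negate
  Lon: degrees = first 3 digits = 109, minutes = 33.6089; 109 + 33.6089/60 = 109.560148
  hemisphere W, so the sign is −
Point 2:
  φ: degrees = first 2 digits = 0, minutes = 39.69278; 0 + 39.69278/60 = 0.661546
  hemisphere S, so the sign is −
  Lon: degrees = first 3 digits = 77, minutes = 1.289; 77 + 1.289/60 = 77.021483
  W ⇒ negate
Point 3:
  Lat: 4° + 13/60 + 1/3600 = 4 + 0.216667 + 0.000278 = 4.216944
  S → negative
  Lon: 4° + 16/60 + 43.9/3600 = 4 + 0.266667 + 0.012194 = 4.278861
  W → negative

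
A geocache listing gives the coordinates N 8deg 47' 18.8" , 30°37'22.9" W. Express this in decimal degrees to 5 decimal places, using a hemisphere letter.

Lat: 47′ + 18.8″ = 47.31333′; 8 + 47.31333/60 = 8.788556
λ: 37′ + 22.9″ = 37.38167′; 30 + 37.38167/60 = 30.623028

8.78856° N, 30.62303° W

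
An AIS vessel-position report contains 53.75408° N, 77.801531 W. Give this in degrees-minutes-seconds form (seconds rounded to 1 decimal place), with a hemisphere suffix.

53°45′14.7″ N, 77°48′5.5″ W

Latitude: whole degrees 53; 45.24480′ → 45′ and 14.688″
λ: whole degrees 77; 48.09186′ → 48′ and 5.512″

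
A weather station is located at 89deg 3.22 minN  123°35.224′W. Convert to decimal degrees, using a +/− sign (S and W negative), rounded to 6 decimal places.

89.053667, -123.587067

Lat: 3.22′ = 0.053667°; total 89.0536667
N → positive
Lon: 123 + 35.224/60 = 123.5870667
W → negative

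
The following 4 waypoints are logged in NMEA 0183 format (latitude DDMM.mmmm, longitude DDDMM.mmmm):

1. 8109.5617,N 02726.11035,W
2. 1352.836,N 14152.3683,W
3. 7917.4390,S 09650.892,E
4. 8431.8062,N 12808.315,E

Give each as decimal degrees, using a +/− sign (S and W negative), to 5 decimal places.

1. 81.15936, -27.43517
2. 13.88060, -141.87281
3. -79.29065, 96.84820
4. 84.53010, 128.13858

Point 1:
  Latitude: degrees = first 2 digits = 81, minutes = 9.5617; 81 + 9.5617/60 = 81.159362
  N → positive
  Lon: degrees = first 3 digits = 27, minutes = 26.11035; 27 + 26.11035/60 = 27.435173
  W ⇒ negate
Point 2:
  φ: split at 2 digits → 13° and 52.836′; 13 + 52.836/60 = 13.880600
  N ⇒ keep positive
  Longitude: degrees = first 3 digits = 141, minutes = 52.3683; 141 + 52.3683/60 = 141.872805
  W → negative
Point 3:
  Latitude: split at 2 digits → 79° and 17.439′; 79 + 17.439/60 = 79.290650
  hemisphere S, so the sign is −
  Longitude: split at 3 digits → 096° and 50.892′; 96 + 50.892/60 = 96.848200
  E ⇒ keep positive
Point 4:
  φ: degrees = first 2 digits = 84, minutes = 31.8062; 84 + 31.8062/60 = 84.530103
  N → positive
  Longitude: degrees = first 3 digits = 128, minutes = 8.315; 128 + 8.315/60 = 128.138583
  E → positive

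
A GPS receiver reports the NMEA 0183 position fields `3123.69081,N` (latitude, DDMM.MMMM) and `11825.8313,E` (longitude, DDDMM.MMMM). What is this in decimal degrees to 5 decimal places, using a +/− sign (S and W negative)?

Latitude: split at 2 digits → 31° and 23.69081′; 31 + 23.69081/60 = 31.394847
N → positive
Longitude: degrees = first 3 digits = 118, minutes = 25.8313; 118 + 25.8313/60 = 118.430522
E → positive

31.39485, 118.43052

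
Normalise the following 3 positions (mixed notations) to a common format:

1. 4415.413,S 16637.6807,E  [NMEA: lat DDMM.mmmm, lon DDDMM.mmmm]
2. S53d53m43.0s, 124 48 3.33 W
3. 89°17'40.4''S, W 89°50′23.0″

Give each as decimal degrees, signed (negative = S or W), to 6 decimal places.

1. -44.256883, 166.628012
2. -53.895278, -124.800925
3. -89.294556, -89.839722

Point 1:
  Latitude: degrees = first 2 digits = 44, minutes = 15.413; 44 + 15.413/60 = 44.2568833
  S ⇒ negate
  Lon: split at 3 digits → 166° and 37.6807′; 166 + 37.6807/60 = 166.6280117
  E ⇒ keep positive
Point 2:
  φ: 53′ + 43″ = 53.71667′; 53 + 53.71667/60 = 53.8952778
  hemisphere S, so the sign is −
  Lon: 124 + 48/60 + 3.33/3600 = 124.8009250
  W ⇒ negate
Point 3:
  φ: 89 + 17/60 + 40.4/3600 = 89.2945556
  hemisphere S, so the sign is −
  Longitude: 89 + 50/60 + 23/3600 = 89.8397222
  W → negative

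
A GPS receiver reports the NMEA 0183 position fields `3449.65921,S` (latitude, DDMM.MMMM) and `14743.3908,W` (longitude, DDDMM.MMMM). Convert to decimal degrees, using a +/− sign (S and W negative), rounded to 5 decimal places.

Latitude: split at 2 digits → 34° and 49.65921′; 34 + 49.65921/60 = 34.827654
S ⇒ negate
Lon: degrees = first 3 digits = 147, minutes = 43.3908; 147 + 43.3908/60 = 147.723180
hemisphere W, so the sign is −

-34.82765, -147.72318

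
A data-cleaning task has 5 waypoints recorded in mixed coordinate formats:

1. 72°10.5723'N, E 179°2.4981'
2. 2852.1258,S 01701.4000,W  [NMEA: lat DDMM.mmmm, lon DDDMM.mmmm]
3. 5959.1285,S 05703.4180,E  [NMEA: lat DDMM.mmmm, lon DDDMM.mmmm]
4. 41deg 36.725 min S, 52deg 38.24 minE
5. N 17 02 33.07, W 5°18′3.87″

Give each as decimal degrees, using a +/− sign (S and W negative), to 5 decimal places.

1. 72.17621, 179.04164
2. -28.86876, -17.02333
3. -59.98548, 57.05697
4. -41.61208, 52.63733
5. 17.04252, -5.30108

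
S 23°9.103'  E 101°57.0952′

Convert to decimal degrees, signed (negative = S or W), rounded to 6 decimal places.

Latitude: 9.103′ = 0.151717°; total 23.1517167
S ⇒ negate
Lon: 101 + 57.0952/60 = 101.9515867
E ⇒ keep positive

-23.151717, 101.951587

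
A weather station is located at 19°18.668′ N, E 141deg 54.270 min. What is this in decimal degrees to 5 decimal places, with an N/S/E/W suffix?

Latitude: 18.668′ = 0.311133°; total 19.311133
Longitude: 54.27′ = 0.904500°; total 141.904500

19.31113° N, 141.90450° E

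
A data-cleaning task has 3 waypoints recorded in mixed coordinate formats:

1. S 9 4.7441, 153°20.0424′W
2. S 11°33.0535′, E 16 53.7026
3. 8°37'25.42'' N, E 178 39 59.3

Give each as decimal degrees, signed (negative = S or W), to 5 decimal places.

1. -9.07907, -153.33404
2. -11.55089, 16.89504
3. 8.62373, 178.66647

Point 1:
  Lat: 9 + 4.7441/60 = 9.079068
  S ⇒ negate
  Longitude: 20.0424′ = 0.334040°; total 153.334040
  hemisphere W, so the sign is −
Point 2:
  φ: 33.0535′ = 0.550892°; total 11.550892
  hemisphere S, so the sign is −
  λ: 16 + 53.7026/60 = 16.895043
  E ⇒ keep positive
Point 3:
  Latitude: 8 + 37/60 + 25.42/3600 = 8.623728
  N ⇒ keep positive
  λ: 39′ + 59.3″ = 39.98833′; 178 + 39.98833/60 = 178.666472
  E → positive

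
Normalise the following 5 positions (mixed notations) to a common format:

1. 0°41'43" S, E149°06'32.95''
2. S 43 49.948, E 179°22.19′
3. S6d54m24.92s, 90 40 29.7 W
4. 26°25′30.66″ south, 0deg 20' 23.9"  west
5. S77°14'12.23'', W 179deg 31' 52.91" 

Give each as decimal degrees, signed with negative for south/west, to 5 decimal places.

1. -0.69528, 149.10915
2. -43.83247, 179.36983
3. -6.90692, -90.67492
4. -26.42518, -0.33997
5. -77.23673, -179.53136

Point 1:
  φ: 0° + 41/60 + 43/3600 = 0 + 0.683333 + 0.011944 = 0.695278
  S → negative
  λ: 149 + 6/60 + 32.95/3600 = 149.109153
  E ⇒ keep positive
Point 2:
  φ: 43 + 49.948/60 = 43.832467
  S ⇒ negate
  Longitude: 22.19′ = 0.369833°; total 179.369833
  E ⇒ keep positive
Point 3:
  Lat: 54′ + 24.92″ = 54.41533′; 6 + 54.41533/60 = 6.906922
  hemisphere S, so the sign is −
  Lon: 90 + 40/60 + 29.7/3600 = 90.674917
  W ⇒ negate
Point 4:
  Lat: 26 + 25/60 + 30.66/3600 = 26.425183
  S ⇒ negate
  Longitude: 20′ + 23.9″ = 20.39833′; 0 + 20.39833/60 = 0.339972
  W → negative
Point 5:
  φ: 77 + 14/60 + 12.23/3600 = 77.236731
  hemisphere S, so the sign is −
  Longitude: 179° + 31/60 + 52.91/3600 = 179 + 0.516667 + 0.014697 = 179.531364
  W ⇒ negate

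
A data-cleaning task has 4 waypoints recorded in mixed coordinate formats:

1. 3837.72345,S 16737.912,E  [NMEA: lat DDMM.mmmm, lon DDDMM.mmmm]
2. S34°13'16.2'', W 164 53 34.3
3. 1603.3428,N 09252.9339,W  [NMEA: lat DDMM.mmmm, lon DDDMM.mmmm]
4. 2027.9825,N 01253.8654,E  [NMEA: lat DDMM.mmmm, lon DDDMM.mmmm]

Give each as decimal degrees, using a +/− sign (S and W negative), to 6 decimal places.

1. -38.628724, 167.631867
2. -34.221167, -164.892861
3. 16.055713, -92.882232
4. 20.466375, 12.897757

Point 1:
  Latitude: degrees = first 2 digits = 38, minutes = 37.72345; 38 + 37.72345/60 = 38.6287242
  hemisphere S, so the sign is −
  Lon: degrees = first 3 digits = 167, minutes = 37.912; 167 + 37.912/60 = 167.6318667
  E ⇒ keep positive
Point 2:
  Lat: 13′ + 16.2″ = 13.27000′; 34 + 13.27000/60 = 34.2211667
  S → negative
  λ: 164° + 53/60 + 34.3/3600 = 164 + 0.883333 + 0.009528 = 164.8928611
  W → negative
Point 3:
  Lat: degrees = first 2 digits = 16, minutes = 3.3428; 16 + 3.3428/60 = 16.0557133
  N ⇒ keep positive
  λ: degrees = first 3 digits = 92, minutes = 52.9339; 92 + 52.9339/60 = 92.8822317
  W ⇒ negate
Point 4:
  φ: split at 2 digits → 20° and 27.9825′; 20 + 27.9825/60 = 20.4663750
  N ⇒ keep positive
  Longitude: split at 3 digits → 012° and 53.8654′; 12 + 53.8654/60 = 12.8977567
  E ⇒ keep positive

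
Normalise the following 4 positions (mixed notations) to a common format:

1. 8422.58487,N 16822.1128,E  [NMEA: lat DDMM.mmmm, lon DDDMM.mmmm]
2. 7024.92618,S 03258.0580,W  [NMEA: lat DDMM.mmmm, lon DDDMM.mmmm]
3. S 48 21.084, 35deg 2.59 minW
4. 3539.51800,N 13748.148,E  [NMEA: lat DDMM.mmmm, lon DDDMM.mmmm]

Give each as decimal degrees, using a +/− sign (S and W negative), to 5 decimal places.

1. 84.37641, 168.36855
2. -70.41544, -32.96763
3. -48.35140, -35.04317
4. 35.65863, 137.80247

Point 1:
  Latitude: degrees = first 2 digits = 84, minutes = 22.58487; 84 + 22.58487/60 = 84.376415
  N ⇒ keep positive
  λ: degrees = first 3 digits = 168, minutes = 22.1128; 168 + 22.1128/60 = 168.368547
  E → positive
Point 2:
  φ: split at 2 digits → 70° and 24.92618′; 70 + 24.92618/60 = 70.415436
  hemisphere S, so the sign is −
  Longitude: degrees = first 3 digits = 32, minutes = 58.058; 32 + 58.058/60 = 32.967633
  hemisphere W, so the sign is −
Point 3:
  Latitude: 48 + 21.084/60 = 48.351400
  hemisphere S, so the sign is −
  λ: 35 + 2.59/60 = 35.043167
  W → negative
Point 4:
  Latitude: degrees = first 2 digits = 35, minutes = 39.518; 35 + 39.518/60 = 35.658633
  N → positive
  λ: degrees = first 3 digits = 137, minutes = 48.148; 137 + 48.148/60 = 137.802467
  E → positive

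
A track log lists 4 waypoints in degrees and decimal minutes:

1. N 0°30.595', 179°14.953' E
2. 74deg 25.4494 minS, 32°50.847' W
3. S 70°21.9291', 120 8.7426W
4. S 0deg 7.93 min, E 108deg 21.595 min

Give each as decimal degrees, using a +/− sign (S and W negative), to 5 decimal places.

Point 1:
  Lat: 0 + 30.595/60 = 0.509917
  N → positive
  Longitude: 14.953′ = 0.249217°; total 179.249217
  E ⇒ keep positive
Point 2:
  Lat: 25.4494′ = 0.424157°; total 74.424157
  S ⇒ negate
  Longitude: 50.847′ = 0.847450°; total 32.847450
  W → negative
Point 3:
  Latitude: 21.9291′ = 0.365485°; total 70.365485
  S ⇒ negate
  Lon: 8.7426′ = 0.145710°; total 120.145710
  W → negative
Point 4:
  φ: 0 + 7.93/60 = 0.132167
  hemisphere S, so the sign is −
  λ: 108 + 21.595/60 = 108.359917
  E ⇒ keep positive

1. 0.50992, 179.24922
2. -74.42416, -32.84745
3. -70.36549, -120.14571
4. -0.13217, 108.35992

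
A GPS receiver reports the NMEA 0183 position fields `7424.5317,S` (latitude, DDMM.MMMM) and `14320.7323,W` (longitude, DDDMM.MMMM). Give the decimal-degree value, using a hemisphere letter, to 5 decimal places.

74.40886° S, 143.34554° W

Latitude: split at 2 digits → 74° and 24.5317′; 74 + 24.5317/60 = 74.408862
Lon: split at 3 digits → 143° and 20.7323′; 143 + 20.7323/60 = 143.345538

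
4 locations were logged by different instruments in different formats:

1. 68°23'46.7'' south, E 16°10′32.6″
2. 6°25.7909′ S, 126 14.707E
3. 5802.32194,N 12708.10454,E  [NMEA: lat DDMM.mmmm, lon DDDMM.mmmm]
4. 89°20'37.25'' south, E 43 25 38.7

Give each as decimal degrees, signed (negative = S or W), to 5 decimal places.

1. -68.39631, 16.17572
2. -6.42985, 126.24512
3. 58.03870, 127.13508
4. -89.34368, 43.42742

Point 1:
  Lat: 23′ + 46.7″ = 23.77833′; 68 + 23.77833/60 = 68.396306
  S → negative
  Lon: 16° + 10/60 + 32.6/3600 = 16 + 0.166667 + 0.009056 = 16.175722
  E → positive
Point 2:
  φ: 25.7909′ = 0.429848°; total 6.429848
  S ⇒ negate
  Lon: 126 + 14.707/60 = 126.245117
  E ⇒ keep positive
Point 3:
  Lat: split at 2 digits → 58° and 2.32194′; 58 + 2.32194/60 = 58.038699
  N → positive
  Longitude: degrees = first 3 digits = 127, minutes = 8.10454; 127 + 8.10454/60 = 127.135076
  E → positive
Point 4:
  Latitude: 20′ + 37.25″ = 20.62083′; 89 + 20.62083/60 = 89.343681
  S ⇒ negate
  Lon: 43° + 25/60 + 38.7/3600 = 43 + 0.416667 + 0.010750 = 43.427417
  E ⇒ keep positive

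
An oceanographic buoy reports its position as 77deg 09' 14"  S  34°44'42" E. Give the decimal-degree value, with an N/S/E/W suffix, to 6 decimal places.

77.153889° S, 34.745000° E

Lat: 77 + 9/60 + 14/3600 = 77.1538889
Lon: 34° + 44/60 + 42/3600 = 34 + 0.733333 + 0.011667 = 34.7450000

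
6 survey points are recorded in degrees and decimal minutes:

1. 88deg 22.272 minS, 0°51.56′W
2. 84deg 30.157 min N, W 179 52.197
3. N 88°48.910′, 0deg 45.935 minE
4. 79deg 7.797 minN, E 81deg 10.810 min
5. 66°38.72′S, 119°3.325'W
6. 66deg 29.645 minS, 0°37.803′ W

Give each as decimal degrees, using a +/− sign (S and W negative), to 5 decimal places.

Point 1:
  φ: 22.272′ = 0.371200°; total 88.371200
  hemisphere S, so the sign is −
  Lon: 51.56′ = 0.859333°; total 0.859333
  hemisphere W, so the sign is −
Point 2:
  Latitude: 30.157′ = 0.502617°; total 84.502617
  N ⇒ keep positive
  Longitude: 52.197′ = 0.869950°; total 179.869950
  W → negative
Point 3:
  Latitude: 48.91′ = 0.815167°; total 88.815167
  N → positive
  Lon: 45.935′ = 0.765583°; total 0.765583
  E ⇒ keep positive
Point 4:
  Latitude: 79 + 7.797/60 = 79.129950
  N → positive
  λ: 10.81′ = 0.180167°; total 81.180167
  E ⇒ keep positive
Point 5:
  Lat: 38.72′ = 0.645333°; total 66.645333
  S ⇒ negate
  λ: 3.325′ = 0.055417°; total 119.055417
  W → negative
Point 6:
  φ: 66 + 29.645/60 = 66.494083
  S ⇒ negate
  Longitude: 0 + 37.803/60 = 0.630050
  hemisphere W, so the sign is −

1. -88.37120, -0.85933
2. 84.50262, -179.86995
3. 88.81517, 0.76558
4. 79.12995, 81.18017
5. -66.64533, -119.05542
6. -66.49408, -0.63005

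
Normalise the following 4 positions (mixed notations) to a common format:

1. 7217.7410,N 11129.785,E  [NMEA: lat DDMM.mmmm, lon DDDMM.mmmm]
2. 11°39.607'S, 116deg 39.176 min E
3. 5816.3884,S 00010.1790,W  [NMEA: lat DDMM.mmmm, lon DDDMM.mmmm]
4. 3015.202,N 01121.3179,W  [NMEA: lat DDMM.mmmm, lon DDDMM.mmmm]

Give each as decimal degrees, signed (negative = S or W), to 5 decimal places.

1. 72.29568, 111.49642
2. -11.66012, 116.65293
3. -58.27314, -0.16965
4. 30.25337, -11.35530

Point 1:
  φ: split at 2 digits → 72° and 17.741′; 72 + 17.741/60 = 72.295683
  N → positive
  λ: split at 3 digits → 111° and 29.785′; 111 + 29.785/60 = 111.496417
  E → positive
Point 2:
  Lat: 11 + 39.607/60 = 11.660117
  hemisphere S, so the sign is −
  λ: 39.176′ = 0.652933°; total 116.652933
  E → positive
Point 3:
  φ: split at 2 digits → 58° and 16.3884′; 58 + 16.3884/60 = 58.273140
  hemisphere S, so the sign is −
  Longitude: degrees = first 3 digits = 0, minutes = 10.179; 0 + 10.179/60 = 0.169650
  W ⇒ negate
Point 4:
  φ: split at 2 digits → 30° and 15.202′; 30 + 15.202/60 = 30.253367
  N ⇒ keep positive
  λ: degrees = first 3 digits = 11, minutes = 21.3179; 11 + 21.3179/60 = 11.355298
  W ⇒ negate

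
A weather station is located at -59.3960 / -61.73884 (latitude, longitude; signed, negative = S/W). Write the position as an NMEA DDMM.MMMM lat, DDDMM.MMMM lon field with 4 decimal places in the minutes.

5923.7600,S / 06144.3304,W

Latitude is negative → S; |value| = 59.396000
Latitude: minutes = (59.396000 − 59) × 60 = 23.760000
Longitude is negative → W; |value| = 61.738840
Lon: 61° + 0.738840 × 60 = 61° 44.330400′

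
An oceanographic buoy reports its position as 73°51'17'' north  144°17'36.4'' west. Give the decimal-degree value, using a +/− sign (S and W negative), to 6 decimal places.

73.854722, -144.293444

Latitude: 51′ + 17″ = 51.28333′; 73 + 51.28333/60 = 73.8547222
N ⇒ keep positive
Lon: 17′ + 36.4″ = 17.60667′; 144 + 17.60667/60 = 144.2934444
hemisphere W, so the sign is −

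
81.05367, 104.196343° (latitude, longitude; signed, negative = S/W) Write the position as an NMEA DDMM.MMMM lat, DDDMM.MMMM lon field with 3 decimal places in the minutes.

Lat: fractional part 0.053670 → 3.22020 minutes
Lon: minutes = (104.196343 − 104) × 60 = 11.78058

8103.220,N / 10411.781,E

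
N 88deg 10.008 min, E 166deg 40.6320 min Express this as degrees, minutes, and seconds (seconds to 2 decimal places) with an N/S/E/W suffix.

88°10′0.48″ N, 166°40′37.92″ E

φ: 10.00800′ → 10′ and 0.00800 × 60 = 0.4800″
Lon: 40.63200′ → 40′ and 0.63200 × 60 = 37.9200″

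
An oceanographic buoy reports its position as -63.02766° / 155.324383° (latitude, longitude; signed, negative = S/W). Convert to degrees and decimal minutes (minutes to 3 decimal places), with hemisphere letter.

63° 1.660′ S, 155° 19.463′ E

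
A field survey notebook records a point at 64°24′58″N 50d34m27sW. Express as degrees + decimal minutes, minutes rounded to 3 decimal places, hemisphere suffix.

64° 24.967′ N, 50° 34.450′ W

Lat: 24 + 58/60 = 24.96667′
Longitude: seconds/60 = 0.45000; minutes = 34 + 0.45000 = 34.45000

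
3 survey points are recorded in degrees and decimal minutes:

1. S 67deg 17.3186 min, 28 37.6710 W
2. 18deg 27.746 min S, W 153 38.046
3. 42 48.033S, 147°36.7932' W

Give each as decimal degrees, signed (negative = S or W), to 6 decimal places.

Point 1:
  Lat: 17.3186′ = 0.288643°; total 67.2886433
  hemisphere S, so the sign is −
  Longitude: 28 + 37.671/60 = 28.6278500
  W → negative
Point 2:
  φ: 27.746′ = 0.462433°; total 18.4624333
  S → negative
  Lon: 153 + 38.046/60 = 153.6341000
  W ⇒ negate
Point 3:
  Lat: 48.033′ = 0.800550°; total 42.8005500
  S → negative
  Lon: 36.7932′ = 0.613220°; total 147.6132200
  hemisphere W, so the sign is −

1. -67.288643, -28.627850
2. -18.462433, -153.634100
3. -42.800550, -147.613220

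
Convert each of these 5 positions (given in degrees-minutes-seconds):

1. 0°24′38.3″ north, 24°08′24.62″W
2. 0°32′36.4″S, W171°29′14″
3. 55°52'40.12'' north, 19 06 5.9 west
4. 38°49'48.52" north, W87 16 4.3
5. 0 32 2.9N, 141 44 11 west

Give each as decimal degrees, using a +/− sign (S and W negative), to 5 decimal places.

1. 0.41064, -24.14017
2. -0.54344, -171.48722
3. 55.87781, -19.10164
4. 38.83014, -87.26786
5. 0.53414, -141.73639

Point 1:
  Latitude: 0 + 24/60 + 38.3/3600 = 0.410639
  N → positive
  Longitude: 24 + 8/60 + 24.62/3600 = 24.140172
  W ⇒ negate
Point 2:
  Lat: 0° + 32/60 + 36.4/3600 = 0 + 0.533333 + 0.010111 = 0.543444
  hemisphere S, so the sign is −
  Lon: 171° + 29/60 + 14/3600 = 171 + 0.483333 + 0.003889 = 171.487222
  W ⇒ negate
Point 3:
  Latitude: 55 + 52/60 + 40.12/3600 = 55.877811
  N → positive
  λ: 19° + 6/60 + 5.9/3600 = 19 + 0.100000 + 0.001639 = 19.101639
  hemisphere W, so the sign is −
Point 4:
  φ: 49′ + 48.52″ = 49.80867′; 38 + 49.80867/60 = 38.830144
  N → positive
  Lon: 87 + 16/60 + 4.3/3600 = 87.267861
  W ⇒ negate
Point 5:
  Latitude: 0 + 32/60 + 2.9/3600 = 0.534139
  N → positive
  λ: 141° + 44/60 + 11/3600 = 141 + 0.733333 + 0.003056 = 141.736389
  hemisphere W, so the sign is −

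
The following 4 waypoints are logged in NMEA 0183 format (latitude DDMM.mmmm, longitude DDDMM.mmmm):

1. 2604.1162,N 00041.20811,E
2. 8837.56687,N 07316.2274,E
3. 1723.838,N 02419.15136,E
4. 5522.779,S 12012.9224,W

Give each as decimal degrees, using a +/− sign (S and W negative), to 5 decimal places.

Point 1:
  Lat: split at 2 digits → 26° and 4.1162′; 26 + 4.1162/60 = 26.068603
  N ⇒ keep positive
  Lon: split at 3 digits → 000° and 41.20811′; 0 + 41.20811/60 = 0.686802
  E ⇒ keep positive
Point 2:
  Lat: degrees = first 2 digits = 88, minutes = 37.56687; 88 + 37.56687/60 = 88.626115
  N → positive
  λ: degrees = first 3 digits = 73, minutes = 16.2274; 73 + 16.2274/60 = 73.270457
  E → positive
Point 3:
  φ: split at 2 digits → 17° and 23.838′; 17 + 23.838/60 = 17.397300
  N → positive
  Lon: degrees = first 3 digits = 24, minutes = 19.15136; 24 + 19.15136/60 = 24.319189
  E ⇒ keep positive
Point 4:
  Lat: split at 2 digits → 55° and 22.779′; 55 + 22.779/60 = 55.379650
  S ⇒ negate
  Longitude: degrees = first 3 digits = 120, minutes = 12.9224; 120 + 12.9224/60 = 120.215373
  hemisphere W, so the sign is −

1. 26.06860, 0.68680
2. 88.62611, 73.27046
3. 17.39730, 24.31919
4. -55.37965, -120.21537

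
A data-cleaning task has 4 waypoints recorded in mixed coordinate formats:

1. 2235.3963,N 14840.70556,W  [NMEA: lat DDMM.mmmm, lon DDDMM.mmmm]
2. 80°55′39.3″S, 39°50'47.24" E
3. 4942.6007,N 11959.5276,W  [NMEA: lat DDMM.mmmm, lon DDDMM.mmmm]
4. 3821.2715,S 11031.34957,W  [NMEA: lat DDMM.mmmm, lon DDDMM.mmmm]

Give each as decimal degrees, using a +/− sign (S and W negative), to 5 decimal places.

1. 22.58994, -148.67843
2. -80.92758, 39.84646
3. 49.71001, -119.99213
4. -38.35453, -110.52249

Point 1:
  Lat: split at 2 digits → 22° and 35.3963′; 22 + 35.3963/60 = 22.589938
  N ⇒ keep positive
  λ: split at 3 digits → 148° and 40.70556′; 148 + 40.70556/60 = 148.678426
  hemisphere W, so the sign is −
Point 2:
  Lat: 80° + 55/60 + 39.3/3600 = 80 + 0.916667 + 0.010917 = 80.927583
  S ⇒ negate
  Longitude: 39° + 50/60 + 47.24/3600 = 39 + 0.833333 + 0.013122 = 39.846456
  E ⇒ keep positive
Point 3:
  Lat: split at 2 digits → 49° and 42.6007′; 49 + 42.6007/60 = 49.710012
  N ⇒ keep positive
  λ: degrees = first 3 digits = 119, minutes = 59.5276; 119 + 59.5276/60 = 119.992127
  W → negative
Point 4:
  Lat: split at 2 digits → 38° and 21.2715′; 38 + 21.2715/60 = 38.354525
  S ⇒ negate
  λ: split at 3 digits → 110° and 31.34957′; 110 + 31.34957/60 = 110.522493
  W → negative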